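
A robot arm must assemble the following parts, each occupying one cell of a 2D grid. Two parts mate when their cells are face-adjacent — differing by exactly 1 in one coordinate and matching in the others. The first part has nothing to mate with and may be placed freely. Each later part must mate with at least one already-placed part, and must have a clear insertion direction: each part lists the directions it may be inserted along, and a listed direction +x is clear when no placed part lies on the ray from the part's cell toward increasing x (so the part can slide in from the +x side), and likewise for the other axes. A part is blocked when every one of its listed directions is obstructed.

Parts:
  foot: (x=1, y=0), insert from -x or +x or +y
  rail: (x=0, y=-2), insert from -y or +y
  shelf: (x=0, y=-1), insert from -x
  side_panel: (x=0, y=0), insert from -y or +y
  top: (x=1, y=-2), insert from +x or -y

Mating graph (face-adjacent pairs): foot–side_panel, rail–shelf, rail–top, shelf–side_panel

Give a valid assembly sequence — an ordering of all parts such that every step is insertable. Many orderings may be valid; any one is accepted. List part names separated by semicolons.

1. side_panel@(0, 0) [-y clear] — {side_panel}
2. shelf@(0, -1) [-x clear] — {shelf, side_panel}
3. foot@(1, 0) [+x clear] — {foot, shelf, side_panel}
4. rail@(0, -2) [-y clear] — {foot, rail, shelf, side_panel}
5. top@(1, -2) [+x clear] — {foot, rail, shelf, side_panel, top}

side_panel; shelf; foot; rail; top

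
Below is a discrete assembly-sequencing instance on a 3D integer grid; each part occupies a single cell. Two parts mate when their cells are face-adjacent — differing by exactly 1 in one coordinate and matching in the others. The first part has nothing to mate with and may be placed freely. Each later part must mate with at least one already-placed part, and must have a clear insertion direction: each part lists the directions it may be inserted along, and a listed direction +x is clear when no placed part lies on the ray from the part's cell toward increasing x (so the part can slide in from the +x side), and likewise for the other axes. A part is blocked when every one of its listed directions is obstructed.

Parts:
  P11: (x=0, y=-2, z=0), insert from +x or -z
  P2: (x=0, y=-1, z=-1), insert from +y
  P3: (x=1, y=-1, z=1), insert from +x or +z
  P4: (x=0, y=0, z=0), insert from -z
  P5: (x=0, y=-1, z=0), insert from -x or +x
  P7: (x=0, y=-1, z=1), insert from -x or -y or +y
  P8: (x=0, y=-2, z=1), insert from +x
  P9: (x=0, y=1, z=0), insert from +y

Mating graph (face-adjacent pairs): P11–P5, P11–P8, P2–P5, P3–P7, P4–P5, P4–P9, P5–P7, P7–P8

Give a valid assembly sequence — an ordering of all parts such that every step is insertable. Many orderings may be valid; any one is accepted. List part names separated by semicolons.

1. P5@(0, -1, 0) [-x clear] — {P5}
2. P4@(0, 0, 0) [-z clear] — {P4, P5}
3. P9@(0, 1, 0) [+y clear] — {P4, P5, P9}
4. P7@(0, -1, 1) [-x clear] — {P4, P5, P7, P9}
5. P3@(1, -1, 1) [+x clear] — {P3, P4, P5, P7, P9}
6. P8@(0, -2, 1) [+x clear] — {P3, P4, P5, P7, P8, P9}
7. P2@(0, -1, -1) [+y clear] — {P2, P3, P4, P5, P7, P8, P9}
8. P11@(0, -2, 0) [+x clear] — {P11, P2, P3, P4, P5, P7, P8, P9}

P5; P4; P9; P7; P3; P8; P2; P11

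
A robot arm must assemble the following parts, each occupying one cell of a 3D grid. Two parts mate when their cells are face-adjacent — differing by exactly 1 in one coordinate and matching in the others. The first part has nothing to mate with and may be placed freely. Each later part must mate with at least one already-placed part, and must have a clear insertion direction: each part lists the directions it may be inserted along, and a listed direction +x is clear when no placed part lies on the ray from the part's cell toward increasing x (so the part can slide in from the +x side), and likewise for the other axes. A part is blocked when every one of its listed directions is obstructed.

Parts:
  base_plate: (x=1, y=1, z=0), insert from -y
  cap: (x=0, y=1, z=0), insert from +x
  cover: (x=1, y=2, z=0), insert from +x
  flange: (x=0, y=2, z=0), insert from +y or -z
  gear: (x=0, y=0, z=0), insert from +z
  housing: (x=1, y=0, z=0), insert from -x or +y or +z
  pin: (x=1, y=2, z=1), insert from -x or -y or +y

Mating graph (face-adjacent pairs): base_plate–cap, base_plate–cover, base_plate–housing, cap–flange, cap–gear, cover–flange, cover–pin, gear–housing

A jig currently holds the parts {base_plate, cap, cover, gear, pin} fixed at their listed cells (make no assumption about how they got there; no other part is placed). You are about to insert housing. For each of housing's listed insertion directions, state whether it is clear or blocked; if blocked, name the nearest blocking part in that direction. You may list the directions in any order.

+y: blocked by base_plate; +z: clear; -x: blocked by gear

-x: nearest on ray is gear@(0, 0, 0) ⇒ blocked
+y: nearest on ray is base_plate@(1, 1, 0) ⇒ blocked
+z: ray from housing(1, 0, 0) has no placed part ⇒ clear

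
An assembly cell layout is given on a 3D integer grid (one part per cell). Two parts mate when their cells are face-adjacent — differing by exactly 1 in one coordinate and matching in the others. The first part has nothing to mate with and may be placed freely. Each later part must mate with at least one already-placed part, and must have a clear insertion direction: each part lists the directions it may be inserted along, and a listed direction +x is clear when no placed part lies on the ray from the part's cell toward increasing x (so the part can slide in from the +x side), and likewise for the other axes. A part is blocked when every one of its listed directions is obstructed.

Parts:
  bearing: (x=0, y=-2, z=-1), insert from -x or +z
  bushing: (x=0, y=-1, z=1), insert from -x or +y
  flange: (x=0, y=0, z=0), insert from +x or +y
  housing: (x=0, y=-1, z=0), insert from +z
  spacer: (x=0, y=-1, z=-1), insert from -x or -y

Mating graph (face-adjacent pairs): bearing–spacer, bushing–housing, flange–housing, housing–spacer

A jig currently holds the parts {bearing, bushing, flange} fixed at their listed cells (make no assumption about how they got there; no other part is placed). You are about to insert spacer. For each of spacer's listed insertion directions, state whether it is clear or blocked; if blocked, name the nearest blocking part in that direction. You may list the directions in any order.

-x: ray from spacer(0, -1, -1) has no placed part ⇒ clear
-y: nearest on ray is bearing@(0, -2, -1) ⇒ blocked

-x: clear; -y: blocked by bearing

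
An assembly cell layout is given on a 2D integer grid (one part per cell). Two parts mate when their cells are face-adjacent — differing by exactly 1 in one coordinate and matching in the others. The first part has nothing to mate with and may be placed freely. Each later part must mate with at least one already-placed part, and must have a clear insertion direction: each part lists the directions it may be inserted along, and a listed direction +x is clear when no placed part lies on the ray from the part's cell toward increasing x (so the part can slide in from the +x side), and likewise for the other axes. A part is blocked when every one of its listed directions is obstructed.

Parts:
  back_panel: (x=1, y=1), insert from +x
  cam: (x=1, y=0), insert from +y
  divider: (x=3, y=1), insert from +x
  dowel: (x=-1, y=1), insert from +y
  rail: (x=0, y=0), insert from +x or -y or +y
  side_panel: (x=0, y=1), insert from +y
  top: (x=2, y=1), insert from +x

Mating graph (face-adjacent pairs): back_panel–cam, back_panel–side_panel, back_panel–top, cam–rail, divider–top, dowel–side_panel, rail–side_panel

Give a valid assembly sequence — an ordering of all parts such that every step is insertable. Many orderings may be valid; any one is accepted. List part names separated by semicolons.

1. rail@(0, 0) [+x clear] — {rail}
2. cam@(1, 0) [+y clear] — {cam, rail}
3. back_panel@(1, 1) [+x clear] — {back_panel, cam, rail}
4. side_panel@(0, 1) [+y clear] — {back_panel, cam, rail, side_panel}
5. dowel@(-1, 1) [+y clear] — {back_panel, cam, dowel, rail, side_panel}
6. top@(2, 1) [+x clear] — {back_panel, cam, dowel, rail, side_panel, top}
7. divider@(3, 1) [+x clear] — {back_panel, cam, divider, dowel, rail, side_panel, top}

rail; cam; back_panel; side_panel; dowel; top; divider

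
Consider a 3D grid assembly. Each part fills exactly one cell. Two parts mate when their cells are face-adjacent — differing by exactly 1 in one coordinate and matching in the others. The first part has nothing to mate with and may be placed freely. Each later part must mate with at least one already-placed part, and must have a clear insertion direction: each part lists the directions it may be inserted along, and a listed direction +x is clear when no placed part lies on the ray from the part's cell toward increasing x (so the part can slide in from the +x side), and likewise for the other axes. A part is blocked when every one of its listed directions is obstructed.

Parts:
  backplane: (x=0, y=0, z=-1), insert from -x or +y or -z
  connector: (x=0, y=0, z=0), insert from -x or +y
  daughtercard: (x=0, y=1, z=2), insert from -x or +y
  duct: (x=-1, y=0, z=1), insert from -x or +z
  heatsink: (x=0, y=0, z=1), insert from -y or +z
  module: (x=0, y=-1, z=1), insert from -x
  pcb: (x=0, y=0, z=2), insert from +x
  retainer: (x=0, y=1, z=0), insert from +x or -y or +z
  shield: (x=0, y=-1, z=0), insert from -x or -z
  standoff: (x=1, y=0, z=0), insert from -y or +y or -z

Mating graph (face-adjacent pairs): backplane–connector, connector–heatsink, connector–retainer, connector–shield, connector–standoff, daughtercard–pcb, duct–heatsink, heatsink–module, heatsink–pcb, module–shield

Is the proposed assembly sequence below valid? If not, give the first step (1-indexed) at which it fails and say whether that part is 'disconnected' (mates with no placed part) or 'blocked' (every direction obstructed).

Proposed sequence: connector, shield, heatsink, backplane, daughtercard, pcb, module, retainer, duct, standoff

1. connector@(0, 0, 0) [-x clear] — {connector}
2. shield@(0, -1, 0) [-x clear] — {connector, shield}
3. heatsink@(0, 0, 1) [-y clear] — {connector, heatsink, shield}
4. backplane@(0, 0, -1) [-x clear] — {backplane, connector, heatsink, shield}
5. daughtercard@(0, 1, 2) — no placed neighbour ⇒ disconnected

Invalid at step 5 (disconnected)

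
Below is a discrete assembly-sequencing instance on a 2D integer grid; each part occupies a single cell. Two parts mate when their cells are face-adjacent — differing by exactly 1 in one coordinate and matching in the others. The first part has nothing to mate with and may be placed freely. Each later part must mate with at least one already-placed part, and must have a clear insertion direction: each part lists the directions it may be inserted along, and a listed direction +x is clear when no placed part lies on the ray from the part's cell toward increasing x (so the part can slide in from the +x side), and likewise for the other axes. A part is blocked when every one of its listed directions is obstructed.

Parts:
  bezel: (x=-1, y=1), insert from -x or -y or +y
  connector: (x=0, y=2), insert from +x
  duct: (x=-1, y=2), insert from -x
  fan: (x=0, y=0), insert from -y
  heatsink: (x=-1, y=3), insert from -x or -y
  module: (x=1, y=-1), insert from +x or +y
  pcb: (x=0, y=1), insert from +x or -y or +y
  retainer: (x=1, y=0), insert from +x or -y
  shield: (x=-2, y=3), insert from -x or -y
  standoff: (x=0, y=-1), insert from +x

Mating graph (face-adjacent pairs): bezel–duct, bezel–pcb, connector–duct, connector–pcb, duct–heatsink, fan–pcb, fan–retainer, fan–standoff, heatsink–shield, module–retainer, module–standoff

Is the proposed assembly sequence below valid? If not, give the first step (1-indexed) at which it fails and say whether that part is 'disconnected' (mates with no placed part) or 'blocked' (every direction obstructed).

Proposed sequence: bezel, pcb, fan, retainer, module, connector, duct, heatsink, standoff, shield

1. bezel@(-1, 1) [-x clear] — {bezel}
2. pcb@(0, 1) [+x clear] — {bezel, pcb}
3. fan@(0, 0) [-y clear] — {bezel, fan, pcb}
4. retainer@(1, 0) [+x clear] — {bezel, fan, pcb, retainer}
5. module@(1, -1) [+x clear] — {bezel, fan, module, pcb, retainer}
6. connector@(0, 2) [+x clear] — {bezel, connector, fan, module, pcb, retainer}
7. duct@(-1, 2) [-x clear] — {bezel, connector, duct, fan, module, pcb, retainer}
8. heatsink@(-1, 3) [-x clear] — {bezel, connector, duct, fan, heatsink, module, pcb, retainer}
9. standoff@(0, -1) — +x all obstructed ⇒ blocked

Invalid at step 9 (blocked)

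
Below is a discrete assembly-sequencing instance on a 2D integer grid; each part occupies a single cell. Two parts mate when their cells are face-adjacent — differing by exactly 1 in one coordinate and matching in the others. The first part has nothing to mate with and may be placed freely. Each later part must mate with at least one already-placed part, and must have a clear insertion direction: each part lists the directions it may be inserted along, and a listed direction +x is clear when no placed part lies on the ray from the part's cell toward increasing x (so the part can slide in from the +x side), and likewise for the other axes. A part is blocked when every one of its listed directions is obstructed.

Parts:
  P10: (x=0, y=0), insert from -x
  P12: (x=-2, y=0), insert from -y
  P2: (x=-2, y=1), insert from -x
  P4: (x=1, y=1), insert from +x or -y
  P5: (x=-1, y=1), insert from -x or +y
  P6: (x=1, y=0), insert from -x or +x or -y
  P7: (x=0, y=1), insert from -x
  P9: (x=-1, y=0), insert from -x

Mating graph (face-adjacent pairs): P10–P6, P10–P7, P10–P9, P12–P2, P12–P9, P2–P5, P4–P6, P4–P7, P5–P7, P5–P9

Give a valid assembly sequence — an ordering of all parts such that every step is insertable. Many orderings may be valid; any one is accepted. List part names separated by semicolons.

P4; P6; P7; P5; P2; P10; P9; P12

1. P4@(1, 1) [+x clear] — {P4}
2. P6@(1, 0) [-x clear] — {P4, P6}
3. P7@(0, 1) [-x clear] — {P4, P6, P7}
4. P5@(-1, 1) [-x clear] — {P4, P5, P6, P7}
5. P2@(-2, 1) [-x clear] — {P2, P4, P5, P6, P7}
6. P10@(0, 0) [-x clear] — {P10, P2, P4, P5, P6, P7}
7. P9@(-1, 0) [-x clear] — {P10, P2, P4, P5, P6, P7, P9}
8. P12@(-2, 0) [-y clear] — {P10, P12, P2, P4, P5, P6, P7, P9}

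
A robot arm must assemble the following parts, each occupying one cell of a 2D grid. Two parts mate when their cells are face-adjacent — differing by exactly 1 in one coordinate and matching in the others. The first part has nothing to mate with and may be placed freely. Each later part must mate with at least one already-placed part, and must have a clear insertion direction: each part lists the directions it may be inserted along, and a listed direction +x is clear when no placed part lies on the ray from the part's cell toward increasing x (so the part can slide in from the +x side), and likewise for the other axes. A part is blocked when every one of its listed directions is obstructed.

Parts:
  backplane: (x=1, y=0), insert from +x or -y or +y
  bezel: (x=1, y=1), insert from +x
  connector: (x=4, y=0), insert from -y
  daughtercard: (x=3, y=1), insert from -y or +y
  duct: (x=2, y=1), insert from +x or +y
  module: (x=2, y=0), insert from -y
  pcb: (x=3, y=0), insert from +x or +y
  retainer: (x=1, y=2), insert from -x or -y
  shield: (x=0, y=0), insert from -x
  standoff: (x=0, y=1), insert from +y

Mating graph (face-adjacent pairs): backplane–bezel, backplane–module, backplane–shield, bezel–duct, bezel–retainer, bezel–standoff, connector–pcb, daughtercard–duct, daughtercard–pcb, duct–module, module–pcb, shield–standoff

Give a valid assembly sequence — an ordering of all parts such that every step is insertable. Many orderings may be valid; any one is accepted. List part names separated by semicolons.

1. module@(2, 0) [-y clear] — {module}
2. backplane@(1, 0) [-y clear] — {backplane, module}
3. bezel@(1, 1) [+x clear] — {backplane, bezel, module}
4. standoff@(0, 1) [+y clear] — {backplane, bezel, module, standoff}
5. pcb@(3, 0) [+x clear] — {backplane, bezel, module, pcb, standoff}
6. connector@(4, 0) [-y clear] — {backplane, bezel, connector, module, pcb, standoff}
7. daughtercard@(3, 1) [+y clear] — {backplane, bezel, connector, daughtercard, module, pcb, standoff}
8. shield@(0, 0) [-x clear] — {backplane, bezel, connector, daughtercard, module, pcb, shield, standoff}
9. retainer@(1, 2) [-x clear] — {backplane, bezel, connector, daughtercard, module, pcb, retainer, shield, standoff}
10. duct@(2, 1) [+y clear] — {backplane, bezel, connector, daughtercard, duct, module, pcb, retainer, shield, standoff}

module; backplane; bezel; standoff; pcb; connector; daughtercard; shield; retainer; duct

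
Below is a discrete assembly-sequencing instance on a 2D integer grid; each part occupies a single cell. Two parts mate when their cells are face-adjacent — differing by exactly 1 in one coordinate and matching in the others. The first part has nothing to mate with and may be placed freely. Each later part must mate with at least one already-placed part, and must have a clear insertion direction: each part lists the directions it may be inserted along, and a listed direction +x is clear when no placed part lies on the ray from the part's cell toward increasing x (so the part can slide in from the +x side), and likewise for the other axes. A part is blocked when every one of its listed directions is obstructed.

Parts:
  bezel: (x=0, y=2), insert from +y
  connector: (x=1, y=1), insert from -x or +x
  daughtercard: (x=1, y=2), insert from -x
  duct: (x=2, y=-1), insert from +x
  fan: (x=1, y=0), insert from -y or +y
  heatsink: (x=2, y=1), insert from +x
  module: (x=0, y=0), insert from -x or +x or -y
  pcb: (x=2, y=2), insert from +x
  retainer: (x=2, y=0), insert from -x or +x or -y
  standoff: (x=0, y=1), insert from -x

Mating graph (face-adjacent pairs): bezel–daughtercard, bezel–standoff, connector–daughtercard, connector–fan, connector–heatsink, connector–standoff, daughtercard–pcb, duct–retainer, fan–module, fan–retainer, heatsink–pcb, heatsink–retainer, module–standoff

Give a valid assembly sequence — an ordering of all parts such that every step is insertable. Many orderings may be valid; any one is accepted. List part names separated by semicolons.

heatsink; retainer; duct; connector; daughtercard; bezel; standoff; module; pcb; fan

1. heatsink@(2, 1) [+x clear] — {heatsink}
2. retainer@(2, 0) [-x clear] — {heatsink, retainer}
3. duct@(2, -1) [+x clear] — {duct, heatsink, retainer}
4. connector@(1, 1) [-x clear] — {connector, duct, heatsink, retainer}
5. daughtercard@(1, 2) [-x clear] — {connector, daughtercard, duct, heatsink, retainer}
6. bezel@(0, 2) [+y clear] — {bezel, connector, daughtercard, duct, heatsink, retainer}
7. standoff@(0, 1) [-x clear] — {bezel, connector, daughtercard, duct, heatsink, retainer, standoff}
8. module@(0, 0) [-x clear] — {bezel, connector, daughtercard, duct, heatsink, module, retainer, standoff}
9. pcb@(2, 2) [+x clear] — {bezel, connector, daughtercard, duct, heatsink, module, pcb, retainer, standoff}
10. fan@(1, 0) [-y clear] — {bezel, connector, daughtercard, duct, fan, heatsink, module, pcb, retainer, standoff}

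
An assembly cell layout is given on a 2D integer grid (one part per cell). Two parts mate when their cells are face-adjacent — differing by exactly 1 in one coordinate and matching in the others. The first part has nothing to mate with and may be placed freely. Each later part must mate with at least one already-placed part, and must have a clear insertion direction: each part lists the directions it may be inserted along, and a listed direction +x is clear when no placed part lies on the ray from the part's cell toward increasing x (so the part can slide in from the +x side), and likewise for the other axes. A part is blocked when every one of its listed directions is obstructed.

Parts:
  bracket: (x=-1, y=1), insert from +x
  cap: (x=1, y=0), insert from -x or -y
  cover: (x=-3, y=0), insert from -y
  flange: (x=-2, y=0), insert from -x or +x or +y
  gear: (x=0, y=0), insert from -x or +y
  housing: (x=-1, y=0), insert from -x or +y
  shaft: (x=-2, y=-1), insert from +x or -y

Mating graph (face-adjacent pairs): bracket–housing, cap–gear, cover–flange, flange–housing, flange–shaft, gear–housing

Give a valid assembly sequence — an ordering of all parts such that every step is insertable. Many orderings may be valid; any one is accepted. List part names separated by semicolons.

1. housing@(-1, 0) [-x clear] — {housing}
2. flange@(-2, 0) [-x clear] — {flange, housing}
3. shaft@(-2, -1) [+x clear] — {flange, housing, shaft}
4. cover@(-3, 0) [-y clear] — {cover, flange, housing, shaft}
5. bracket@(-1, 1) [+x clear] — {bracket, cover, flange, housing, shaft}
6. gear@(0, 0) [+y clear] — {bracket, cover, flange, gear, housing, shaft}
7. cap@(1, 0) [-y clear] — {bracket, cap, cover, flange, gear, housing, shaft}

housing; flange; shaft; cover; bracket; gear; cap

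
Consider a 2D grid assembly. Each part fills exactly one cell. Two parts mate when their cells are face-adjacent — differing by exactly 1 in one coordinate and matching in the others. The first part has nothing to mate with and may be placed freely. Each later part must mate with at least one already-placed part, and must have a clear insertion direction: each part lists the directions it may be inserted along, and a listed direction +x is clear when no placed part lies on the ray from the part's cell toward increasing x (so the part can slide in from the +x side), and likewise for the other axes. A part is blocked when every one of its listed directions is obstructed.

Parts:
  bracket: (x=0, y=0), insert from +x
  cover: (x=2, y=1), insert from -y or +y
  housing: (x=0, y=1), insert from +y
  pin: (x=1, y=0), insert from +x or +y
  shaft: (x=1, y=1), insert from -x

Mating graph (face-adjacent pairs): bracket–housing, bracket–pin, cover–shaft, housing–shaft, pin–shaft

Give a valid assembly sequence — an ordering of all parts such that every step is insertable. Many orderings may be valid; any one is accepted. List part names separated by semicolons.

shaft; housing; cover; bracket; pin

1. shaft@(1, 1) [-x clear] — {shaft}
2. housing@(0, 1) [+y clear] — {housing, shaft}
3. cover@(2, 1) [-y clear] — {cover, housing, shaft}
4. bracket@(0, 0) [+x clear] — {bracket, cover, housing, shaft}
5. pin@(1, 0) [+x clear] — {bracket, cover, housing, pin, shaft}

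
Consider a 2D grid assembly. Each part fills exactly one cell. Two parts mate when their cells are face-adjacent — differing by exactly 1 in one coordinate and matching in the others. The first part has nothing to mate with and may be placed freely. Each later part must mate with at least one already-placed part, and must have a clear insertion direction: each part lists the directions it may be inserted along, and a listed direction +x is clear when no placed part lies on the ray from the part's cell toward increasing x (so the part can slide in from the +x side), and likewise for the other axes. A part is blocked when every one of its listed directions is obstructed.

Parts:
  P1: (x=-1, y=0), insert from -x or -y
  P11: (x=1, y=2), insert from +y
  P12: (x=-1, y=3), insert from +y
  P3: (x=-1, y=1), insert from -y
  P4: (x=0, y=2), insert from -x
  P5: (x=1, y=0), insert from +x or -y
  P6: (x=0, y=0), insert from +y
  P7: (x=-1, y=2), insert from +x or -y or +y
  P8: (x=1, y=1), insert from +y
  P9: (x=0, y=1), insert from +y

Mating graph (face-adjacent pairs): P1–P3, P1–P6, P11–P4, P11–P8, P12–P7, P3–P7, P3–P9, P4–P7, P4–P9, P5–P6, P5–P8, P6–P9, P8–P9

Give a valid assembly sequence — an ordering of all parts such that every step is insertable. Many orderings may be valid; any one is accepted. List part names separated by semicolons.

1. P5@(1, 0) [+x clear] — {P5}
2. P6@(0, 0) [+y clear] — {P5, P6}
3. P8@(1, 1) [+y clear] — {P5, P6, P8}
4. P11@(1, 2) [+y clear] — {P11, P5, P6, P8}
5. P9@(0, 1) [+y clear] — {P11, P5, P6, P8, P9}
6. P4@(0, 2) [-x clear] — {P11, P4, P5, P6, P8, P9}
7. P3@(-1, 1) [-y clear] — {P11, P3, P4, P5, P6, P8, P9}
8. P1@(-1, 0) [-x clear] — {P1, P11, P3, P4, P5, P6, P8, P9}
9. P7@(-1, 2) [+y clear] — {P1, P11, P3, P4, P5, P6, P7, P8, P9}
10. P12@(-1, 3) [+y clear] — {P1, P11, P12, P3, P4, P5, P6, P7, P8, P9}

P5; P6; P8; P11; P9; P4; P3; P1; P7; P12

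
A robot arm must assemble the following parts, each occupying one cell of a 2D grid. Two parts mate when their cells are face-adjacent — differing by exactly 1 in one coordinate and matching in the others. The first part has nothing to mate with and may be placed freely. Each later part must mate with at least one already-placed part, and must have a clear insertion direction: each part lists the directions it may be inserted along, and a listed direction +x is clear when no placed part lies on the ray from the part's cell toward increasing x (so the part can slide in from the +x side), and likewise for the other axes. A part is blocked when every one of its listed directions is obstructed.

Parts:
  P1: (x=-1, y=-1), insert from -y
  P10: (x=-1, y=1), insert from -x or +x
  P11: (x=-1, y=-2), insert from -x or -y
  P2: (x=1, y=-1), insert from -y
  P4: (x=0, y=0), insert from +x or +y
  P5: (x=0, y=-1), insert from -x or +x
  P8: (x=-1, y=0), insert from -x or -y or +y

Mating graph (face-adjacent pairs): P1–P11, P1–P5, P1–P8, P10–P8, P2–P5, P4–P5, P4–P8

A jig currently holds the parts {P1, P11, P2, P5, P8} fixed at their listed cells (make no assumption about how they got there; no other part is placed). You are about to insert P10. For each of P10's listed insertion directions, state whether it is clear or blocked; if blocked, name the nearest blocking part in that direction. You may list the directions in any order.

+x: clear; -x: clear

-x: ray from P10(-1, 1) has no placed part ⇒ clear
+x: ray from P10(-1, 1) has no placed part ⇒ clear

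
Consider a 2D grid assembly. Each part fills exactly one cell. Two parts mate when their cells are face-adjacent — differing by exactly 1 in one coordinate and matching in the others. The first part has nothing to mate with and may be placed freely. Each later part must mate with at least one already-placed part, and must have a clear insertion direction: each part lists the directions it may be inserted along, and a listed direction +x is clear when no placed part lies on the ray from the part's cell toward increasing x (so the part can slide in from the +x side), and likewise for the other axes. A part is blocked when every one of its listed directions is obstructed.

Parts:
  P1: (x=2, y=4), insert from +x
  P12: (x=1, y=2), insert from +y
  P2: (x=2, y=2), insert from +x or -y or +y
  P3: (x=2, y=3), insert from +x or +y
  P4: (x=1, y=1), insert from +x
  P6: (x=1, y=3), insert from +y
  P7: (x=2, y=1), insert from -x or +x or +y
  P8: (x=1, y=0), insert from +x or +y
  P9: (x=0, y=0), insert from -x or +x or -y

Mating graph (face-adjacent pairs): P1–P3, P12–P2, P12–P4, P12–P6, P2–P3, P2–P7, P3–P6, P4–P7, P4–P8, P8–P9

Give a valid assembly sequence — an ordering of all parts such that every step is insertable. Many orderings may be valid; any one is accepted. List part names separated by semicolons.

P1; P3; P2; P12; P6; P4; P7; P8; P9

1. P1@(2, 4) [+x clear] — {P1}
2. P3@(2, 3) [+x clear] — {P1, P3}
3. P2@(2, 2) [+x clear] — {P1, P2, P3}
4. P12@(1, 2) [+y clear] — {P1, P12, P2, P3}
5. P6@(1, 3) [+y clear] — {P1, P12, P2, P3, P6}
6. P4@(1, 1) [+x clear] — {P1, P12, P2, P3, P4, P6}
7. P7@(2, 1) [+x clear] — {P1, P12, P2, P3, P4, P6, P7}
8. P8@(1, 0) [+x clear] — {P1, P12, P2, P3, P4, P6, P7, P8}
9. P9@(0, 0) [-x clear] — {P1, P12, P2, P3, P4, P6, P7, P8, P9}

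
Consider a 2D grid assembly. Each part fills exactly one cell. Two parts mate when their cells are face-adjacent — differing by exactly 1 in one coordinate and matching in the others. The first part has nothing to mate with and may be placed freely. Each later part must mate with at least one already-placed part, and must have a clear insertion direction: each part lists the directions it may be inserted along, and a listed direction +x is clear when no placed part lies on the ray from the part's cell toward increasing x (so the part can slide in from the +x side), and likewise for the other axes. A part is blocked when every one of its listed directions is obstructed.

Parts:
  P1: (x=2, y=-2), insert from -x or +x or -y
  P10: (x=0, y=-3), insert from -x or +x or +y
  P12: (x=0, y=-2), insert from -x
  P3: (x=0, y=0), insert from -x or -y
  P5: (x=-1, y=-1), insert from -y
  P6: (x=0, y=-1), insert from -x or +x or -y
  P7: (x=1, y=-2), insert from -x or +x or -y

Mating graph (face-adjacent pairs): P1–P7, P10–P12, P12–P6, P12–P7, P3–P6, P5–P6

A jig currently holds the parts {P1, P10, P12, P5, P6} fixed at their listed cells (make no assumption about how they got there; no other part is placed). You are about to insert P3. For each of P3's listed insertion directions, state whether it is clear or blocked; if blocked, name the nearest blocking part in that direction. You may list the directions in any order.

-x: clear; -y: blocked by P6

-x: ray from P3(0, 0) has no placed part ⇒ clear
-y: nearest on ray is P6@(0, -1) ⇒ blocked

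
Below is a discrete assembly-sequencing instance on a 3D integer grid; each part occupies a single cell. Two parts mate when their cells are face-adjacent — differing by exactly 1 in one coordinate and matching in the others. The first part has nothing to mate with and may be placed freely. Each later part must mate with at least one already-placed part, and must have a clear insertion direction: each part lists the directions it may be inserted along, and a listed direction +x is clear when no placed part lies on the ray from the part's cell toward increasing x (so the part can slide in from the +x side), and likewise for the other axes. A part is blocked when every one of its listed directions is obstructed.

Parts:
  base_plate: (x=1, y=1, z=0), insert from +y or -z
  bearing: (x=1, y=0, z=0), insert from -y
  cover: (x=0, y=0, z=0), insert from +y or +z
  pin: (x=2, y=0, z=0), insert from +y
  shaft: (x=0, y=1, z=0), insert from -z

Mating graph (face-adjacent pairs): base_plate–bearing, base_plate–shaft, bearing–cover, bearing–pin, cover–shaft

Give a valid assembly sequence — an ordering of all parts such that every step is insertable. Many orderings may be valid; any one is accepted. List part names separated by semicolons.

1. base_plate@(1, 1, 0) [+y clear] — {base_plate}
2. bearing@(1, 0, 0) [-y clear] — {base_plate, bearing}
3. pin@(2, 0, 0) [+y clear] — {base_plate, bearing, pin}
4. cover@(0, 0, 0) [+y clear] — {base_plate, bearing, cover, pin}
5. shaft@(0, 1, 0) [-z clear] — {base_plate, bearing, cover, pin, shaft}

base_plate; bearing; pin; cover; shaft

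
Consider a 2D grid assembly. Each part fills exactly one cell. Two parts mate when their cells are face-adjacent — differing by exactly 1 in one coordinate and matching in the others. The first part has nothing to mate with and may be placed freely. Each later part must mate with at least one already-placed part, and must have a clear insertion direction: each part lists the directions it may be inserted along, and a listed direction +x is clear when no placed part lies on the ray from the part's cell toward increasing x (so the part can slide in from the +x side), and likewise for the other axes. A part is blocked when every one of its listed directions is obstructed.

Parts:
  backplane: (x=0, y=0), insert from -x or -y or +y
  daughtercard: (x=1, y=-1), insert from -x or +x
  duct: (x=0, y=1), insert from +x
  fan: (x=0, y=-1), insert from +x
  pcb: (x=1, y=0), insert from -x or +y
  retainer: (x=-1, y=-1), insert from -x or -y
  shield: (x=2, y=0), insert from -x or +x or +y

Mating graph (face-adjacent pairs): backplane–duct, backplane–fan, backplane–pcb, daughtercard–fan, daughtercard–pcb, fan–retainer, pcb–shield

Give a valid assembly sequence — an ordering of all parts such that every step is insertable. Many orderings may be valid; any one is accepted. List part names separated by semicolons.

duct; backplane; pcb; shield; fan; daughtercard; retainer

1. duct@(0, 1) [+x clear] — {duct}
2. backplane@(0, 0) [-x clear] — {backplane, duct}
3. pcb@(1, 0) [+y clear] — {backplane, duct, pcb}
4. shield@(2, 0) [+x clear] — {backplane, duct, pcb, shield}
5. fan@(0, -1) [+x clear] — {backplane, duct, fan, pcb, shield}
6. daughtercard@(1, -1) [+x clear] — {backplane, daughtercard, duct, fan, pcb, shield}
7. retainer@(-1, -1) [-x clear] — {backplane, daughtercard, duct, fan, pcb, retainer, shield}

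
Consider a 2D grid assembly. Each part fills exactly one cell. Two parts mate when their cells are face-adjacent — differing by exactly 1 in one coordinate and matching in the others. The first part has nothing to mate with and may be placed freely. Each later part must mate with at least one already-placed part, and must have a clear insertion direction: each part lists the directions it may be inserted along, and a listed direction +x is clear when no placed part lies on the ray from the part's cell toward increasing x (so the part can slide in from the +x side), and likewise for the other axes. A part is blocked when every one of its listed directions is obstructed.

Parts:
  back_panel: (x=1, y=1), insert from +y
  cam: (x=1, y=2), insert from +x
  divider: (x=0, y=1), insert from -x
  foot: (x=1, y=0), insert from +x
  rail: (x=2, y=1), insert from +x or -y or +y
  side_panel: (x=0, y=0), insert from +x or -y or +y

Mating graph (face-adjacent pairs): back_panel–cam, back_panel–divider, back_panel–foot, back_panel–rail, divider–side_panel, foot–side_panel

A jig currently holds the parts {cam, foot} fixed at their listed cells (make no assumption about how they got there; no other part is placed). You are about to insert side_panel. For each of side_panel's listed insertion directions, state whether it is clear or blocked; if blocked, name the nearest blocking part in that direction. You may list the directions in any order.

+x: nearest on ray is foot@(1, 0) ⇒ blocked
-y: ray from side_panel(0, 0) has no placed part ⇒ clear
+y: ray from side_panel(0, 0) has no placed part ⇒ clear

+x: blocked by foot; +y: clear; -y: clear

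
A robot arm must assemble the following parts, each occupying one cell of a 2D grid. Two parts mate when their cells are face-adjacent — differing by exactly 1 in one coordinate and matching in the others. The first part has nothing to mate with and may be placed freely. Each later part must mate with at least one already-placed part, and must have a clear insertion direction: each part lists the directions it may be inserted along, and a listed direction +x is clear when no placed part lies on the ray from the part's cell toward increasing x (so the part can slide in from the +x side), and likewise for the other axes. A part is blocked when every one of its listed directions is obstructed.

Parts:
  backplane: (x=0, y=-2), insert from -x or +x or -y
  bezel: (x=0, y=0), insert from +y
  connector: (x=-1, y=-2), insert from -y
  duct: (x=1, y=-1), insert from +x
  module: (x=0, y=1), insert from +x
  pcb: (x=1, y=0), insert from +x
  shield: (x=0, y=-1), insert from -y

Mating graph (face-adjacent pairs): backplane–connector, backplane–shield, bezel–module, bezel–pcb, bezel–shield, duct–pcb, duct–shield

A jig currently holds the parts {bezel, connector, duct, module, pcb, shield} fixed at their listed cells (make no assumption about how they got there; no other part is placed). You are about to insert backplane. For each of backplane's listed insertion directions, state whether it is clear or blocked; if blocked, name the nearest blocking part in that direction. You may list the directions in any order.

+x: clear; -x: blocked by connector; -y: clear

-x: nearest on ray is connector@(-1, -2) ⇒ blocked
+x: ray from backplane(0, -2) has no placed part ⇒ clear
-y: ray from backplane(0, -2) has no placed part ⇒ clear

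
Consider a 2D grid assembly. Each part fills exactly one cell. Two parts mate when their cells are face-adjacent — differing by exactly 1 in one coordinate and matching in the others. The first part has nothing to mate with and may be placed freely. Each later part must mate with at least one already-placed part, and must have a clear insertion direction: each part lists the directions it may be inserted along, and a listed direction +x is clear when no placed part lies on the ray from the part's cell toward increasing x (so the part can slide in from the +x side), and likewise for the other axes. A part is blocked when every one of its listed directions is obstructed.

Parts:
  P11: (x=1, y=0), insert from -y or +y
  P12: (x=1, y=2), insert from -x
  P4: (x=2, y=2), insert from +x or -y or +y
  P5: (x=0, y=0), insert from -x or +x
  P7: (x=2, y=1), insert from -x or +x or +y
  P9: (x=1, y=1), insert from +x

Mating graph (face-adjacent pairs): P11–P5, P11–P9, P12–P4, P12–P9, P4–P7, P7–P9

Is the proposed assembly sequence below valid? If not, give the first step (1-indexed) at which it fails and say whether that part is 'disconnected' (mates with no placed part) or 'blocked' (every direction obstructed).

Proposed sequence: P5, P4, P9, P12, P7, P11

1. P5@(0, 0) [-x clear] — {P5}
2. P4@(2, 2) — no placed neighbour ⇒ disconnected

Invalid at step 2 (disconnected)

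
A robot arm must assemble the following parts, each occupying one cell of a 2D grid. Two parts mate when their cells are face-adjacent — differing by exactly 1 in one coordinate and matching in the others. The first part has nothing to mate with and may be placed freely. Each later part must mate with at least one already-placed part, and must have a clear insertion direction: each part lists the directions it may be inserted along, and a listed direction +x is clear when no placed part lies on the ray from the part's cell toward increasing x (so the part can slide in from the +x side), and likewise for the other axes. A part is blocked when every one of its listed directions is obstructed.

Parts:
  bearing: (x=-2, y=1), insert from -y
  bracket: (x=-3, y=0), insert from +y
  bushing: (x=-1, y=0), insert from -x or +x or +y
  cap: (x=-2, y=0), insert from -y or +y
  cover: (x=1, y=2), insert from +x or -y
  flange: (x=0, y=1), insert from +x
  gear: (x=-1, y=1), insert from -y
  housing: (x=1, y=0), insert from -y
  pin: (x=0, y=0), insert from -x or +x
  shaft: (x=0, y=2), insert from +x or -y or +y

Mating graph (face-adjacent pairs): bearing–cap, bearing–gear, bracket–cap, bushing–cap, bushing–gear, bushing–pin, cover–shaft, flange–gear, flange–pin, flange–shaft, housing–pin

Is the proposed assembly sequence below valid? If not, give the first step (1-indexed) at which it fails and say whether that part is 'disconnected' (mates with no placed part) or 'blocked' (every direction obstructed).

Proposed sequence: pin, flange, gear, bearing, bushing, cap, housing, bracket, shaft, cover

1. pin@(0, 0) [-x clear] — {pin}
2. flange@(0, 1) [+x clear] — {flange, pin}
3. gear@(-1, 1) [-y clear] — {flange, gear, pin}
4. bearing@(-2, 1) [-y clear] — {bearing, flange, gear, pin}
5. bushing@(-1, 0) [-x clear] — {bearing, bushing, flange, gear, pin}
6. cap@(-2, 0) [-y clear] — {bearing, bushing, cap, flange, gear, pin}
7. housing@(1, 0) [-y clear] — {bearing, bushing, cap, flange, gear, housing, pin}
8. bracket@(-3, 0) [+y clear] — {bearing, bracket, bushing, cap, flange, gear, housing, pin}
9. shaft@(0, 2) [+x clear] — {bearing, bracket, bushing, cap, flange, gear, housing, pin, shaft}
10. cover@(1, 2) [+x clear] — {bearing, bracket, bushing, cap, cover, flange, gear, housing, pin, shaft}

Valid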